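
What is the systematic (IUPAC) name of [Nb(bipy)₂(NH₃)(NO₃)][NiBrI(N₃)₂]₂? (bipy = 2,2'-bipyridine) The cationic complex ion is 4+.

Both ions are complex: the cation is named first with the plain metal name, the anion second with the -ate form; each ion's ligands are alphabetised independently.
The complex cation is given as 4+; its ligand charges sum to -1, so Nb = +5.
With 2 anions per cation, each anion must be 4/2 = 2−.
Anion: ligand charges sum to -4; for the ion to be 2−, Ni = +2.

amminebis(2,2'-bipyridine)nitratoniobium(V) diazidobromoiodonickelate(II)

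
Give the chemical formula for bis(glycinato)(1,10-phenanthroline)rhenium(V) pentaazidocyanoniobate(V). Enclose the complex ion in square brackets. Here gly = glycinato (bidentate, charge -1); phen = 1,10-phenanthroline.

Cation [Re…]: ligand charges -2, Re(V) ⇒ ion charge 3+.
Anion [Nb…]: ligand charges -6, Nb(V) ⇒ ion charge 1−.

[Re(gly)2(phen)][Nb(CN)(N3)5]3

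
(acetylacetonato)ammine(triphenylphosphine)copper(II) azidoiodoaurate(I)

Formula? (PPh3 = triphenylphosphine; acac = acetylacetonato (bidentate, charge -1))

[Cu(acac)(NH3)(PPh3)][AuI(N3)]

Cation [Cu…]: ligand charges -1, Cu(II) ⇒ ion charge 1+.
Anion [Au…]: ligand charges -2, Au(I) ⇒ ion charge 1−.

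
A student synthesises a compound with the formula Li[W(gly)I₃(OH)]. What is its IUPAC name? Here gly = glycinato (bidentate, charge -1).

The 1 lithium counter-ion carries a total charge of +1, so each complex ion is 1−.
Ligand charges: 1×hydroxo (-1 each), 3×iodo (-1 each), 1×glycinato (-1 each); total -5. So W + (-5) = 1−, giving W = +4.
Ligands are named alphabetically: glycinato before hydroxo before iodo.
The complex ion is anionic, so tungsten takes the -ate form tungstate(IV).

lithium (glycinato)hydroxotriiodotungstate(IV)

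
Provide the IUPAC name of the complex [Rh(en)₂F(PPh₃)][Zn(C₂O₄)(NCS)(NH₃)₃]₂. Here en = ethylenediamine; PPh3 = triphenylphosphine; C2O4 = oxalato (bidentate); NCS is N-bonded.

bis(ethylenediamine)fluoro(triphenylphosphine)rhodium(III) triammineisothiocyanatooxalatozincate(II)

Zinc is always +2 in its complexes; the anion's ligand charges sum to -3, so the complex anion is 1−.
With 2 anions per cation, the cation must be 2×1 = 2+.
Cation: ligand charges sum to -1; for the ion to be 2+, Rh = +3.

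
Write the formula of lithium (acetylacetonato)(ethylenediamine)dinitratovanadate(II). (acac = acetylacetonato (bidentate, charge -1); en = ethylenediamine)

Ligands: 1 acetylacetonato (acac, -1), 2 nitrato (NO3, -1), 1 ethylenediamine (en, neutral). Ligand charge sum = -3.
With V in oxidation state +2, the complex ion is [V...]^1−.
Charge balance with lithium (+1) requires 1 complex ion per 1 lithium.

Li[V(acac)(en)(NO3)2]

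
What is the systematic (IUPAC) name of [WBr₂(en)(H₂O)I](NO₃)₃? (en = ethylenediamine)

The 3 nitrate counter-ions carry a total charge of -3, so each complex ion is 3+.
Ligand charges: 1×aqua (neutral), 1×iodo (-1 each), 1×ethylenediamine (neutral), 2×bromo (-1 each); total -3. So W + (-3) = 3+, giving W = +6.
Ligands are named alphabetically: aqua before bromo before ethylenediamine before iodo.

aquadibromo(ethylenediamine)iodotungsten(VI) nitrate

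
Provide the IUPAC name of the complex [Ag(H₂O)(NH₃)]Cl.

ammineaquasilver(I) chloride

The 1 chloride counter-ion carries a total charge of -1, so each complex ion is 1+.
Ligand charges: 1×ammine (neutral), 1×aqua (neutral); total 0. So Ag + (0) = 1+, giving Ag = +1.
Ligands are named alphabetically: ammine before aqua.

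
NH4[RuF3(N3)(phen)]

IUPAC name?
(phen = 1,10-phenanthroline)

ammonium azidotrifluoro(1,10-phenanthroline)ruthenate(III)

The 1 ammonium counter-ion carries a total charge of +1, so each complex ion is 1−.
Ligand charges: 3×fluoro (-1 each), 1×1,10-phenanthroline (neutral), 1×azido (-1 each); total -4. So Ru + (-4) = 1−, giving Ru = +3.
The complex ion is anionic, so ruthenium takes the -ate form ruthenate(III).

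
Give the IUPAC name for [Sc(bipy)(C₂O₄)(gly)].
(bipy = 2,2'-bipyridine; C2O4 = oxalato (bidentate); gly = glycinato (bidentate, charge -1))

(2,2'-bipyridine)(glycinato)oxalatoscandium(III)

There is no counter-ion, so the complex is neutral overall.
Ligand charges: 1×2,2'-bipyridine (neutral), 1×oxalato (-2 each), 1×glycinato (-1 each); total -3. So Sc + (-3) = 0, giving Sc = +3.
Ligands are named alphabetically: bipyridine before glycinato before oxalato.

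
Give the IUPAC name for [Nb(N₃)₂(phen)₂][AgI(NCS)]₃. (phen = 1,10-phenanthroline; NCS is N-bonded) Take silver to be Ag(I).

Both ions are complex: the cation is named first with the plain metal name, the anion second with the -ate form; each ion's ligands are alphabetised independently.
Ag is given as +1; the anion's ligand charges sum to -2, so the complex anion is 1−.
With 3 anions per cation, the cation must be 3×1 = 3+.
Cation: ligand charges sum to -2; for the ion to be 3+, Nb = +5.

diazidobis(1,10-phenanthroline)niobium(V) iodoisothiocyanatoargentate(I)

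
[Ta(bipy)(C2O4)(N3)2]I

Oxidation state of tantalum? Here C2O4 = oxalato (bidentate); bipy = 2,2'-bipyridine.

1 iodide outside the brackets (-1 each) → the complex ion is 1+.
Ligand charges: 1×C2O4 = -2; 1×bipy neutral; 2×N3 = -2; sum -4.
Ta + (-4) = 1+ ⇒ Ta is +5.

+5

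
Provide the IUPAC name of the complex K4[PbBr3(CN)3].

The 4 potassium counter-ions carry a total charge of +4, so each complex ion is 4−.
Ligand charges: 3×cyano (-1 each), 3×bromo (-1 each); total -6. So Pb + (-6) = 4−, giving Pb = +2.
Ligands are named alphabetically: bromo before cyano.
The complex ion is anionic, so lead takes the -ate form plumbate(II).

potassium tribromotricyanoplumbate(II)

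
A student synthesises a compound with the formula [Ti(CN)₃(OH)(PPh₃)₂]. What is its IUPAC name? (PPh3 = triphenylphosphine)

There is no counter-ion, so the complex is neutral overall.
Ligand charges: 1×hydroxo (-1 each), 2×triphenylphosphine (neutral), 3×cyano (-1 each); total -4. So Ti + (-4) = 0, giving Ti = +4.
Ligands are named alphabetically: cyano before hydroxo before triphenylphosphine.

tricyanohydroxobis(triphenylphosphine)titanium(IV)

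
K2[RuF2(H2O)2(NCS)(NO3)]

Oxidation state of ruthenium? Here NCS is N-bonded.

+2

2 potassium outside the brackets (+1 each) → the complex ion is 2−.
Ligand charges: 1×NO3 = -1; 2×F = -2; 1×NCS = -1; 2×H2O neutral; sum -4.
Ru + (-4) = 2− ⇒ Ru is +2.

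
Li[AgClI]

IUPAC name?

The 1 lithium counter-ion carries a total charge of +1, so each complex ion is 1−.
Ligand charges: 1×iodo (-1 each), 1×chloro (-1 each); total -2. So Ag + (-2) = 1−, giving Ag = +1.
The complex ion is anionic, so silver takes the -ate form argentate(I).

lithium chloroiodoargentate(I)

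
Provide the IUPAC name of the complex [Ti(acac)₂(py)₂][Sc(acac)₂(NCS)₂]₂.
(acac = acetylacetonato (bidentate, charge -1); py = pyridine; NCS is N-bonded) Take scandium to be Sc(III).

Both ions are complex: the cation is named first with the plain metal name, the anion second with the -ate form; each ion's ligands are alphabetised independently.
Sc is given as +3; the anion's ligand charges sum to -4, so the complex anion is 1−.
With 2 anions per cation, the cation must be 2×1 = 2+.
Cation: ligand charges sum to -2; for the ion to be 2+, Ti = +4.

bis(acetylacetonato)bis(pyridine)titanium(IV) bis(acetylacetonato)diisothiocyanatoscandate(III)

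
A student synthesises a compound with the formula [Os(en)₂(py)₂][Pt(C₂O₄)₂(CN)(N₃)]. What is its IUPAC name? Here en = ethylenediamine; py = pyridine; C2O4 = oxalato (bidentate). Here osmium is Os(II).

bis(ethylenediamine)bis(pyridine)osmium(II) azidocyanodioxalatoplatinate(IV)

Os is given as +2; the cation's ligand charges sum to 0, so the complex cation is 2+.
A 1:1 salt means the anion carries the equal and opposite charge, 2−.
Anion: ligand charges sum to -6; for the ion to be 2−, Pt = +4.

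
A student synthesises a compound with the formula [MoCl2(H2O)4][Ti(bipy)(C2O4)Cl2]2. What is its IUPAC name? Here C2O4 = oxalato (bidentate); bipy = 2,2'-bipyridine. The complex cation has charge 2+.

tetraaquadichloromolybdenum(IV) (2,2'-bipyridine)dichlorooxalatotitanate(III)

Both ions are complex: the cation is named first with the plain metal name, the anion second with the -ate form; each ion's ligands are alphabetised independently.
The complex cation is given as 2+; its ligand charges sum to -2, so Mo = +4.
With 2 anions per cation, each anion must be 2/2 = 1−.
Anion: ligand charges sum to -4; for the ion to be 1−, Ti = +3.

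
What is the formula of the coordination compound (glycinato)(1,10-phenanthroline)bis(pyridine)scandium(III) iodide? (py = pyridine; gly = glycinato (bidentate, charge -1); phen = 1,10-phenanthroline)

Ligands: 2 pyridine (py, neutral), 1 glycinato (gly, -1), 1 1,10-phenanthroline (phen, neutral). Ligand charge sum = -1.
With Sc in oxidation state +3, the complex ion is [Sc...]^2+.
Charge balance with iodide (-1) requires 1 complex ion per 2 iodide.

[Sc(gly)(phen)(py)2]I2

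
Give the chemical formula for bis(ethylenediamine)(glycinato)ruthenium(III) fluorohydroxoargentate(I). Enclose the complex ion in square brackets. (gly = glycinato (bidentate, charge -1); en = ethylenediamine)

[Ru(en)2(gly)][AgF(OH)]2

Cation [Ru…]: ligand charges -1, Ru(III) ⇒ ion charge 2+.
Anion [Ag…]: ligand charges -2, Ag(I) ⇒ ion charge 1−.
One 2+ cation requires 2 of the 1− anion.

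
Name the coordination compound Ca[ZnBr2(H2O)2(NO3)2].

The 1 calcium counter-ion carries a total charge of +2, so each complex ion is 2−.
Ligand charges: 2×nitrato (-1 each), 2×bromo (-1 each), 2×aqua (neutral); total -4. So Zn + (-4) = 2−, giving Zn = +2.
The complex ion is anionic, so zinc takes the -ate form zincate(II).

calcium diaquadibromodinitratozincate(II)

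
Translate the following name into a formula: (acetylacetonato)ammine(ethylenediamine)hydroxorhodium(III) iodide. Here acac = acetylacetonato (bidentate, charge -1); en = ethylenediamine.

Ligands: 1 hydroxo (OH, -1), 1 acetylacetonato (acac, -1), 1 ethylenediamine (en, neutral), 1 ammine (NH3, neutral). Ligand charge sum = -2.
With Rh in oxidation state +3, the complex ion is [Rh...]^1+.
Charge balance with iodide (-1) requires 1 complex ion per 1 iodide.

[Rh(acac)(en)(NH3)(OH)]I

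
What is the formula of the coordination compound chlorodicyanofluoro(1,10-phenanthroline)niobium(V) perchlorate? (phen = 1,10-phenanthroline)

Ligands: 1 1,10-phenanthroline (phen, neutral), 2 cyano (CN, -1), 1 chloro (Cl, -1), 1 fluoro (F, -1). Ligand charge sum = -4.
Charge balance with perchlorate (-1) requires 1 complex ion per 1 perchlorate.

[NbCl(CN)2F(phen)]ClO4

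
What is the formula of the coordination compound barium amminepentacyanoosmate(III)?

Ligands: 1 ammine (NH3, neutral), 5 cyano (CN, -1). Ligand charge sum = -5.
With Os in oxidation state +3, the complex ion is [Os...]^2−.
Charge balance with barium (+2) requires 1 complex ion per 1 barium.

Ba[Os(CN)5(NH3)]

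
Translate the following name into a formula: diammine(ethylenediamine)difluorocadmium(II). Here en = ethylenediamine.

Ligands: 1 ethylenediamine (en, neutral), 2 ammine (NH3, neutral), 2 fluoro (F, -1). Ligand charge sum = -2.
With Cd in oxidation state +2, the complex ion is [Cd...].

[Cd(en)F2(NH3)2]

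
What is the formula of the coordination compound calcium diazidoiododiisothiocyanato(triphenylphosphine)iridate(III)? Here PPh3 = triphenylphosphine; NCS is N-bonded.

Ligands: 1 triphenylphosphine (PPh3, neutral), 1 iodo (I, -1), 2 azido (N3, -1), 2 isothiocyanato (NCS, -1). Ligand charge sum = -5.
Charge balance with calcium (+2) requires 1 complex ion per 1 calcium.

Ca[IrI(N3)2(NCS)2(PPh3)]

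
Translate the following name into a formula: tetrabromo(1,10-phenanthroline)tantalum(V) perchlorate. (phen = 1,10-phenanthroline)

[TaBr4(phen)]ClO4

Ligands: 1 1,10-phenanthroline (phen, neutral), 4 bromo (Br, -1). Ligand charge sum = -4.
With Ta in oxidation state +5, the complex ion is [Ta...]^1+.
Charge balance with perchlorate (-1) requires 1 complex ion per 1 perchlorate.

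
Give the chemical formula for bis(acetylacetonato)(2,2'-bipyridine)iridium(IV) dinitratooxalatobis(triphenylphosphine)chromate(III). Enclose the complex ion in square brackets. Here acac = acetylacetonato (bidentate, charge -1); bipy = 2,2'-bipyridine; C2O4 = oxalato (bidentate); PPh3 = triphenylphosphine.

[Ir(acac)2(bipy)][Cr(C2O4)(NO3)2(PPh3)2]2

Cation [Ir…]: ligand charges -2, Ir(IV) ⇒ ion charge 2+.
Anion [Cr…]: ligand charges -4, Cr(III) ⇒ ion charge 1−.
One 2+ cation requires 2 of the 1− anion.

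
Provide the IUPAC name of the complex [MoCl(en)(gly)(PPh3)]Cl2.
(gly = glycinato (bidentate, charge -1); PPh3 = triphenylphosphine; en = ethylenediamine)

chloro(ethylenediamine)(glycinato)(triphenylphosphine)molybdenum(IV) chloride

The 2 chloride counter-ions carry a total charge of -2, so each complex ion is 2+.
Ligand charges: 1×glycinato (-1 each), 1×triphenylphosphine (neutral), 1×chloro (-1 each), 1×ethylenediamine (neutral); total -2. So Mo + (-2) = 2+, giving Mo = +4.
Ligands are named alphabetically: chloro before ethylenediamine before glycinato before triphenylphosphine.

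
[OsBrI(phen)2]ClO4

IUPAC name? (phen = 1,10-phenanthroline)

bromoiodobis(1,10-phenanthroline)osmium(III) perchlorate

The 1 perchlorate counter-ion carries a total charge of -1, so each complex ion is 1+.
Ligand charges: 2×1,10-phenanthroline (neutral), 1×iodo (-1 each), 1×bromo (-1 each); total -2. So Os + (-2) = 1+, giving Os = +3.
Ligands are named alphabetically: bromo before iodo before phenanthroline.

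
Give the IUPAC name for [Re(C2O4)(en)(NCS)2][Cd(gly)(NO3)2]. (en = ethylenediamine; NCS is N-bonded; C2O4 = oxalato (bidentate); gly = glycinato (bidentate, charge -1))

Both ions are complex: the cation is named first with the plain metal name, the anion second with the -ate form; each ion's ligands are alphabetised independently.
Cadmium is always +2 in its complexes; the anion's ligand charges sum to -3, so the complex anion is 1−.
A 1:1 salt means the cation carries the equal and opposite charge, 1+.
Cation: ligand charges sum to -4; for the ion to be 1+, Re = +5.

(ethylenediamine)diisothiocyanatooxalatorhenium(V) (glycinato)dinitratocadmate(II)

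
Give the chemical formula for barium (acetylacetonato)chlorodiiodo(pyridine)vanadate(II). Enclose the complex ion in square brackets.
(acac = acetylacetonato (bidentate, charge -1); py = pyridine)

Ba[V(acac)ClI2(py)]

Ligands: 1 chloro (Cl, -1), 1 acetylacetonato (acac, -1), 1 pyridine (py, neutral), 2 iodo (I, -1). Ligand charge sum = -4.
Charge balance with barium (+2) requires 1 complex ion per 1 barium.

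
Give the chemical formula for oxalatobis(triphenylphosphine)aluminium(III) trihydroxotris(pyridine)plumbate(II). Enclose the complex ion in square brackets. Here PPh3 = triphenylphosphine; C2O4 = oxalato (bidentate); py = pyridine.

[Al(C2O4)(PPh3)2][Pb(OH)3(py)3]

Cation [Al…]: ligand charges -2, Al(III) ⇒ ion charge 1+.
Anion [Pb…]: ligand charges -3, Pb(II) ⇒ ion charge 1−.
One 1+ cation balances one 1− anion.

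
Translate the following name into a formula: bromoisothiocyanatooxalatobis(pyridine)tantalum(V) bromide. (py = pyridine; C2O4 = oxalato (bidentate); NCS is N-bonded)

[TaBr(C2O4)(NCS)(py)2]Br

Ligands: 2 pyridine (py, neutral), 1 oxalato (C2O4, -2), 1 bromo (Br, -1), 1 isothiocyanato (NCS, -1). Ligand charge sum = -4.
With Ta in oxidation state +5, the complex ion is [Ta...]^1+.
Charge balance with bromide (-1) requires 1 complex ion per 1 bromide.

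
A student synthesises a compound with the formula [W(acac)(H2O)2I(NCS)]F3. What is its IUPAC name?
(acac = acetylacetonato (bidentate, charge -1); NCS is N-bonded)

The 3 fluoride counter-ions carry a total charge of -3, so each complex ion is 3+.
Ligand charges: 2×aqua (neutral), 1×iodo (-1 each), 1×acetylacetonato (-1 each), 1×isothiocyanato (-1 each); total -3. So W + (-3) = 3+, giving W = +6.
Ligands are named alphabetically: acetylacetonato before aqua before iodo before isothiocyanato.

(acetylacetonato)diaquaiodoisothiocyanatotungsten(VI) fluoride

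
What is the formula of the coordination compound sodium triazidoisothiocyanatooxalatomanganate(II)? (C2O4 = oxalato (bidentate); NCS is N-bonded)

Na4[Mn(C2O4)(N3)3(NCS)]

Ligands: 3 azido (N3, -1), 1 oxalato (C2O4, -2), 1 isothiocyanato (NCS, -1). Ligand charge sum = -6.
With Mn in oxidation state +2, the complex ion is [Mn...]^4−.
Charge balance with sodium (+1) requires 1 complex ion per 4 sodium.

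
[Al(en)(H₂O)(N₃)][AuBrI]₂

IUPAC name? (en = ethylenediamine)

Aluminium is always +3 in its complexes; the cation's ligand charges sum to -1, so the complex cation is 2+.
With 2 anions per cation, each anion must be 2/2 = 1−.
Anion: ligand charges sum to -2; for the ion to be 1−, Au = +1.

aquaazido(ethylenediamine)aluminium(III) bromoiodoaurate(I)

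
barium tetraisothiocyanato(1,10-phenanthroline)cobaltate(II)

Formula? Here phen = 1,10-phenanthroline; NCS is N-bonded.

Ligands: 1 1,10-phenanthroline (phen, neutral), 4 isothiocyanato (NCS, -1). Ligand charge sum = -4.
Charge balance with barium (+2) requires 1 complex ion per 1 barium.

Ba[Co(NCS)4(phen)]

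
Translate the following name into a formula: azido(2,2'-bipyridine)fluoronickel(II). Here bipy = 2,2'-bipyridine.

Ligands: 1 2,2'-bipyridine (bipy, neutral), 1 fluoro (F, -1), 1 azido (N3, -1). Ligand charge sum = -2.
With Ni in oxidation state +2, the complex ion is [Ni...].

[Ni(bipy)F(N3)]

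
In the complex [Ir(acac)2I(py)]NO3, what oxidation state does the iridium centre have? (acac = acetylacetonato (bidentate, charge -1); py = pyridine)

+4

1 nitrate outside the brackets (-1 each) → the complex ion is 1+.
Ligand charges: 2×acac = -2; 1×I = -1; 1×py neutral; sum -3.
Ir + (-3) = 1+ ⇒ Ir is +4.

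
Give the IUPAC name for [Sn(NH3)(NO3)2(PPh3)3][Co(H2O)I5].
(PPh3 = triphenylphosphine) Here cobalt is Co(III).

Co is given as +3; the anion's ligand charges sum to -5, so the complex anion is 2−.
A 1:1 salt means the cation carries the equal and opposite charge, 2+.
Cation: ligand charges sum to -2; for the ion to be 2+, Sn = +4.

amminedinitratotris(triphenylphosphine)tin(IV) aquapentaiodocobaltate(III)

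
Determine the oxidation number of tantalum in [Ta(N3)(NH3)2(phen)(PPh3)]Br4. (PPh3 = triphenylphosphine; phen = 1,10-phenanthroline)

+5

4 bromide outside the brackets (-1 each) → the complex ion is 4+.
Ligand charges: 1×PPh3 neutral; 2×NH3 neutral; 1×phen neutral; 1×N3 = -1; sum -1.
Ta + (-1) = 4+ ⇒ Ta is +5.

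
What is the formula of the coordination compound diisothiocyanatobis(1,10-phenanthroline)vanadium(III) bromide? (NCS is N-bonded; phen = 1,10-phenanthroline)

Ligands: 2 isothiocyanato (NCS, -1), 2 1,10-phenanthroline (phen, neutral). Ligand charge sum = -2.
With V in oxidation state +3, the complex ion is [V...]^1+.
Charge balance with bromide (-1) requires 1 complex ion per 1 bromide.

[V(NCS)2(phen)2]Br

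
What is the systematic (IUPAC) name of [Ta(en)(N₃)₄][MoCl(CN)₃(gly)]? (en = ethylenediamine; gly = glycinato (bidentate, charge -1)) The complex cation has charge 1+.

tetraazido(ethylenediamine)tantalum(V) chlorotricyano(glycinato)molybdate(IV)

Both ions are complex: the cation is named first with the plain metal name, the anion second with the -ate form; each ion's ligands are alphabetised independently.
The complex cation is given as 1+; its ligand charges sum to -4, so Ta = +5.
A 1:1 salt means the anion carries the equal and opposite charge, 1−.
Anion: ligand charges sum to -5; for the ion to be 1−, Mo = +4.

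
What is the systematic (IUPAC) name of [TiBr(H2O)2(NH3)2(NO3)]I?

The 1 iodide counter-ion carries a total charge of -1, so each complex ion is 1+.
Ligand charges: 1×nitrato (-1 each), 2×aqua (neutral), 2×ammine (neutral), 1×bromo (-1 each); total -2. So Ti + (-2) = 1+, giving Ti = +3.
Ligands are named alphabetically: ammine before aqua before bromo before nitrato.

diamminediaquabromonitratotitanium(III) iodide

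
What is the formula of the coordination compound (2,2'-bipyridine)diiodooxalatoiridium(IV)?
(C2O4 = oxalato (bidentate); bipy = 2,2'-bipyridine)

[Ir(bipy)(C2O4)I2]

Ligands: 2 iodo (I, -1), 1 oxalato (C2O4, -2), 1 2,2'-bipyridine (bipy, neutral). Ligand charge sum = -4.
With Ir in oxidation state +4, the complex ion is [Ir...].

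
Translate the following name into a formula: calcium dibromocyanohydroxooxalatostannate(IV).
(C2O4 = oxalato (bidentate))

Ligands: 1 hydroxo (OH, -1), 1 oxalato (C2O4, -2), 1 cyano (CN, -1), 2 bromo (Br, -1). Ligand charge sum = -6.
With Sn in oxidation state +4, the complex ion is [Sn...]^2−.
Charge balance with calcium (+2) requires 1 complex ion per 1 calcium.

Ca[SnBr2(C2O4)(CN)(OH)]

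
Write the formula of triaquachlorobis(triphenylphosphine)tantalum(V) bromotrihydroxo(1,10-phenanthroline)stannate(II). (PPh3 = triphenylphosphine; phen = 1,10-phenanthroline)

[TaCl(H2O)3(PPh3)2][SnBr(OH)3(phen)]2

Cation [Ta…]: ligand charges -1, Ta(V) ⇒ ion charge 4+.
Anion [Sn…]: ligand charges -4, Sn(II) ⇒ ion charge 2−.
One 4+ cation requires 2 of the 2− anion.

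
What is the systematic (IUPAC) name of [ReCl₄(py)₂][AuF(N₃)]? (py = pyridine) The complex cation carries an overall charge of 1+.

tetrachlorobis(pyridine)rhenium(V) azidofluoroaurate(I)

Both ions are complex: the cation is named first with the plain metal name, the anion second with the -ate form; each ion's ligands are alphabetised independently.
The complex cation is given as 1+; its ligand charges sum to -4, so Re = +5.
A 1:1 salt means the anion carries the equal and opposite charge, 1−.
Anion: ligand charges sum to -2; for the ion to be 1−, Au = +1.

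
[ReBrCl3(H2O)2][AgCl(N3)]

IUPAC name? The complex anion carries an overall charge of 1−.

diaquabromotrichlororhenium(V) azidochloroargentate(I)

The complex anion is given as 1−; its ligand charges sum to -2, so Ag = +1.
A 1:1 salt means the cation carries the equal and opposite charge, 1+.
Cation: ligand charges sum to -4; for the ion to be 1+, Re = +5.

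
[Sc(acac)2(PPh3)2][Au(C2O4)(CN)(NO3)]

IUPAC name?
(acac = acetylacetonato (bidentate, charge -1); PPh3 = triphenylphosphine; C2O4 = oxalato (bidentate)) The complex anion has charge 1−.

bis(acetylacetonato)bis(triphenylphosphine)scandium(III) cyanonitratooxalatoaurate(III)

The complex anion is given as 1−; its ligand charges sum to -4, so Au = +3.
A 1:1 salt means the cation carries the equal and opposite charge, 1+.
Cation: ligand charges sum to -2; for the ion to be 1+, Sc = +3.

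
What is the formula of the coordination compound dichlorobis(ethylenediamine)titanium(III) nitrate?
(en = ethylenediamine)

[TiCl2(en)2]NO3

Ligands: 2 chloro (Cl, -1), 2 ethylenediamine (en, neutral). Ligand charge sum = -2.
Charge balance with nitrate (-1) requires 1 complex ion per 1 nitrate.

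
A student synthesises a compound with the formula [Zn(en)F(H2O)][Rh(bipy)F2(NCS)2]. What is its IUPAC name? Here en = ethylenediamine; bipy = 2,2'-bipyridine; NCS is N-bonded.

Both ions are complex: the cation is named first with the plain metal name, the anion second with the -ate form; each ion's ligands are alphabetised independently.
Zinc is always +2 in its complexes; the cation's ligand charges sum to -1, so the complex cation is 1+.
A 1:1 salt means the anion carries the equal and opposite charge, 1−.
Anion: ligand charges sum to -4; for the ion to be 1−, Rh = +3.

aqua(ethylenediamine)fluorozinc(II) (2,2'-bipyridine)difluorodiisothiocyanatorhodate(III)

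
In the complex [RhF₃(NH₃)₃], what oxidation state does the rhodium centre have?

+3

No counter-ion: the bracketed complex is neutral.
Ligand charges: 3×NH3 neutral; 3×F = -3; sum -3.
Rh + (-3) = 0 ⇒ Rh is +3.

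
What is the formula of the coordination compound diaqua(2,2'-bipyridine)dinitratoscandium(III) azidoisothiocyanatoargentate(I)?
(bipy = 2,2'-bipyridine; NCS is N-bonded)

Cation [Sc…]: ligand charges -2, Sc(III) ⇒ ion charge 1+.
Anion [Ag…]: ligand charges -2, Ag(I) ⇒ ion charge 1−.
One 1+ cation balances one 1− anion.

[Sc(bipy)(H2O)2(NO3)2][Ag(N3)(NCS)]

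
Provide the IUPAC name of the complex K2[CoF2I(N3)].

The 2 potassium counter-ions carry a total charge of +2, so each complex ion is 2−.
Ligand charges: 1×azido (-1 each), 1×iodo (-1 each), 2×fluoro (-1 each); total -4. So Co + (-4) = 2−, giving Co = +2.
The complex ion is anionic, so cobalt takes the -ate form cobaltate(II).

potassium azidodifluoroiodocobaltate(II)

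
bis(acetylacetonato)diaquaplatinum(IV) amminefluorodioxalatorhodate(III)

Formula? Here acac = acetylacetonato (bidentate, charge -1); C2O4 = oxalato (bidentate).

Cation [Pt…]: ligand charges -2, Pt(IV) ⇒ ion charge 2+.
Anion [Rh…]: ligand charges -5, Rh(III) ⇒ ion charge 2−.
One 2+ cation balances one 2− anion.

[Pt(acac)2(H2O)2][Rh(C2O4)2F(NH3)]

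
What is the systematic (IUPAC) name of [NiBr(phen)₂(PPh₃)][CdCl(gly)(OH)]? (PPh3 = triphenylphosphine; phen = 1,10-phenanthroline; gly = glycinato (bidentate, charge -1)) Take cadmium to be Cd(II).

bromobis(1,10-phenanthroline)(triphenylphosphine)nickel(II) chloro(glycinato)hydroxocadmate(II)

Both ions are complex: the cation is named first with the plain metal name, the anion second with the -ate form; each ion's ligands are alphabetised independently.
Cd is given as +2; the anion's ligand charges sum to -3, so the complex anion is 1−.
A 1:1 salt means the cation carries the equal and opposite charge, 1+.
Cation: ligand charges sum to -1; for the ion to be 1+, Ni = +2.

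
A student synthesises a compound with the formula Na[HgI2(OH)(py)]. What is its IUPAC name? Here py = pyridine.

sodium hydroxodiiodo(pyridine)mercurate(II)

The 1 sodium counter-ion carries a total charge of +1, so each complex ion is 1−.
Ligand charges: 1×pyridine (neutral), 1×hydroxo (-1 each), 2×iodo (-1 each); total -3. So Hg + (-3) = 1−, giving Hg = +2.
The complex ion is anionic, so mercury takes the -ate form mercurate(II).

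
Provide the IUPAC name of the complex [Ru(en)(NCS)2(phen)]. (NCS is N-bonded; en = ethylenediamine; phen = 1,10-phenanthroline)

There is no counter-ion, so the complex is neutral overall.
Ligand charges: 2×isothiocyanato (-1 each), 1×ethylenediamine (neutral), 1×1,10-phenanthroline (neutral); total -2. So Ru + (-2) = 0, giving Ru = +2.
Ligands are named alphabetically: ethylenediamine before isothiocyanato before phenanthroline.

(ethylenediamine)diisothiocyanato(1,10-phenanthroline)ruthenium(II)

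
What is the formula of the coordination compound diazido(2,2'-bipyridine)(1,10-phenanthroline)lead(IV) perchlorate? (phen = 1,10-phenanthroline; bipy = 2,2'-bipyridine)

Ligands: 2 azido (N3, -1), 1 1,10-phenanthroline (phen, neutral), 1 2,2'-bipyridine (bipy, neutral). Ligand charge sum = -2.
With Pb in oxidation state +4, the complex ion is [Pb...]^2+.
Charge balance with perchlorate (-1) requires 1 complex ion per 2 perchlorate.

[Pb(bipy)(N3)2(phen)](ClO4)2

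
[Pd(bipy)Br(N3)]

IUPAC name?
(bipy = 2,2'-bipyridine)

There is no counter-ion, so the complex is neutral overall.
Ligand charges: 1×azido (-1 each), 1×2,2'-bipyridine (neutral), 1×bromo (-1 each); total -2. So Pd + (-2) = 0, giving Pd = +2.
Ligands are named alphabetically: azido before bipyridine before bromo.

azido(2,2'-bipyridine)bromopalladium(II)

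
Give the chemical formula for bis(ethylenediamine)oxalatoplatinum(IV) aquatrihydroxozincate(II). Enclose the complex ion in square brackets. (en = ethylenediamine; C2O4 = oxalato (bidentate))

[Pt(C2O4)(en)2][Zn(H2O)(OH)3]2

Cation [Pt…]: ligand charges -2, Pt(IV) ⇒ ion charge 2+.
Anion [Zn…]: ligand charges -3, Zn(II) ⇒ ion charge 1−.
One 2+ cation requires 2 of the 1− anion.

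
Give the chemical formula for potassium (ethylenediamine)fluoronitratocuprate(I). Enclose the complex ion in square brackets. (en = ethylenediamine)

Ligands: 1 fluoro (F, -1), 1 ethylenediamine (en, neutral), 1 nitrato (NO3, -1). Ligand charge sum = -2.
Charge balance with potassium (+1) requires 1 complex ion per 1 potassium.

K[Cu(en)F(NO3)]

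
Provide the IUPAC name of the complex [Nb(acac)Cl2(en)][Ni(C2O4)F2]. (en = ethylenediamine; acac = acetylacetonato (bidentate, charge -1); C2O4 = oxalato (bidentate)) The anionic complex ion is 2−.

Both ions are complex: the cation is named first with the plain metal name, the anion second with the -ate form; each ion's ligands are alphabetised independently.
The complex anion is given as 2−; its ligand charges sum to -4, so Ni = +2.
A 1:1 salt means the cation carries the equal and opposite charge, 2+.
Cation: ligand charges sum to -3; for the ion to be 2+, Nb = +5.

(acetylacetonato)dichloro(ethylenediamine)niobium(V) difluorooxalatonickelate(II)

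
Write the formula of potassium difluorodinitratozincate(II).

K2[ZnF2(NO3)2]

Ligands: 2 nitrato (NO3, -1), 2 fluoro (F, -1). Ligand charge sum = -4.
Charge balance with potassium (+1) requires 1 complex ion per 2 potassium.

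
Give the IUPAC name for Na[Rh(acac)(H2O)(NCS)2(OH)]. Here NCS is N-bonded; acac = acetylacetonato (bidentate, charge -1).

sodium (acetylacetonato)aquahydroxodiisothiocyanatorhodate(III)

The 1 sodium counter-ion carries a total charge of +1, so each complex ion is 1−.
Ligand charges: 1×aqua (neutral), 1×hydroxo (-1 each), 2×isothiocyanato (-1 each), 1×acetylacetonato (-1 each); total -4. So Rh + (-4) = 1−, giving Rh = +3.
Ligands are named alphabetically: acetylacetonato before aqua before hydroxo before isothiocyanato.
The complex ion is anionic, so rhodium takes the -ate form rhodate(III).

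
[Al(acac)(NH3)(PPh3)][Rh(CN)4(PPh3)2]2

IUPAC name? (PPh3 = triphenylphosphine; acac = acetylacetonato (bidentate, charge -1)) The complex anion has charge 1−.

(acetylacetonato)ammine(triphenylphosphine)aluminium(III) tetracyanobis(triphenylphosphine)rhodate(III)

Both ions are complex: the cation is named first with the plain metal name, the anion second with the -ate form; each ion's ligands are alphabetised independently.
The complex anion is given as 1−; its ligand charges sum to -4, so Rh = +3.
With 2 anions per cation, the cation must be 2×1 = 2+.
Cation: ligand charges sum to -1; for the ion to be 2+, Al = +3.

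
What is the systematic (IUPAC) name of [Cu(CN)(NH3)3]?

triamminecyanocopper(I)

There is no counter-ion, so the complex is neutral overall.
Ligand charges: 1×cyano (-1 each), 3×ammine (neutral); total -1. So Cu + (-1) = 0, giving Cu = +1.
Ligands are named alphabetically: ammine before cyano.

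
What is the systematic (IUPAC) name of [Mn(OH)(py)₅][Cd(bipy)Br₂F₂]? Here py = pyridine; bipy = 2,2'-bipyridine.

hydroxopentakis(pyridine)manganese(III) (2,2'-bipyridine)dibromodifluorocadmate(II)

Both ions are complex: the cation is named first with the plain metal name, the anion second with the -ate form; each ion's ligands are alphabetised independently.
Cadmium is always +2 in its complexes; the anion's ligand charges sum to -4, so the complex anion is 2−.
A 1:1 salt means the cation carries the equal and opposite charge, 2+.
Cation: ligand charges sum to -1; for the ion to be 2+, Mn = +3.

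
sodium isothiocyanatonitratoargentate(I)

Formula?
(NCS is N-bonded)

Na[Ag(NCS)(NO3)]

Ligands: 1 nitrato (NO3, -1), 1 isothiocyanato (NCS, -1). Ligand charge sum = -2.
With Ag in oxidation state +1, the complex ion is [Ag...]^1−.
Charge balance with sodium (+1) requires 1 complex ion per 1 sodium.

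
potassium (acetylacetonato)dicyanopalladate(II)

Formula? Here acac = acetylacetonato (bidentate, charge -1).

Ligands: 2 cyano (CN, -1), 1 acetylacetonato (acac, -1). Ligand charge sum = -3.
With Pd in oxidation state +2, the complex ion is [Pd...]^1−.
Charge balance with potassium (+1) requires 1 complex ion per 1 potassium.

K[Pd(acac)(CN)2]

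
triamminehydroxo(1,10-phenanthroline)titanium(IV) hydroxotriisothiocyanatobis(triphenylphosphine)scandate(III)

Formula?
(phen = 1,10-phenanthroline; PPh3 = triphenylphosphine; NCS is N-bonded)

[Ti(NH3)3(OH)(phen)][Sc(NCS)3(OH)(PPh3)2]3

Cation [Ti…]: ligand charges -1, Ti(IV) ⇒ ion charge 3+.
Anion [Sc…]: ligand charges -4, Sc(III) ⇒ ion charge 1−.
One 3+ cation requires 3 of the 1− anion.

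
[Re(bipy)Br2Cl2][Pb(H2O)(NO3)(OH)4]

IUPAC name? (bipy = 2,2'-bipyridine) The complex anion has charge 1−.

Both ions are complex: the cation is named first with the plain metal name, the anion second with the -ate form; each ion's ligands are alphabetised independently.
The complex anion is given as 1−; its ligand charges sum to -5, so Pb = +4.
A 1:1 salt means the cation carries the equal and opposite charge, 1+.
Cation: ligand charges sum to -4; for the ion to be 1+, Re = +5.

(2,2'-bipyridine)dibromodichlororhenium(V) aquatetrahydroxonitratoplumbate(IV)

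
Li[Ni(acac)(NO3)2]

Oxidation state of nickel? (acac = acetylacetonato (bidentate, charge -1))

+2

1 lithium outside the brackets (+1 each) → the complex ion is 1−.
Ligand charges: 2×NO3 = -2; 1×acac = -1; sum -3.
Ni + (-3) = 1− ⇒ Ni is +2.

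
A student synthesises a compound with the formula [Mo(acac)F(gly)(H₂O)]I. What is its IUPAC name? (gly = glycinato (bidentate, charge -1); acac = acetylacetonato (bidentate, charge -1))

(acetylacetonato)aquafluoro(glycinato)molybdenum(IV) iodide

The 1 iodide counter-ion carries a total charge of -1, so each complex ion is 1+.
Ligand charges: 1×glycinato (-1 each), 1×fluoro (-1 each), 1×aqua (neutral), 1×acetylacetonato (-1 each); total -3. So Mo + (-3) = 1+, giving Mo = +4.
Ligands are named alphabetically: acetylacetonato before aqua before fluoro before glycinato.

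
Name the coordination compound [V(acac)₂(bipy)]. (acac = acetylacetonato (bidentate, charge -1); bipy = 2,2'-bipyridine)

There is no counter-ion, so the complex is neutral overall.
Ligand charges: 2×acetylacetonato (-1 each), 1×2,2'-bipyridine (neutral); total -2. So V + (-2) = 0, giving V = +2.
Ligands are named alphabetically: acetylacetonato before bipyridine.

bis(acetylacetonato)(2,2'-bipyridine)vanadium(II)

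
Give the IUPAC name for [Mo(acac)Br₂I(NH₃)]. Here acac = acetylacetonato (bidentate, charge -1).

There is no counter-ion, so the complex is neutral overall.
Ligand charges: 1×ammine (neutral), 2×bromo (-1 each), 1×acetylacetonato (-1 each), 1×iodo (-1 each); total -4. So Mo + (-4) = 0, giving Mo = +4.
Ligands are named alphabetically: acetylacetonato before ammine before bromo before iodo.

(acetylacetonato)amminedibromoiodomolybdenum(IV)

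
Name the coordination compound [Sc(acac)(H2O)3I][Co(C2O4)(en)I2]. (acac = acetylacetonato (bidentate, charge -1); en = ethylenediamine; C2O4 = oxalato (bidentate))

(acetylacetonato)triaquaiodoscandium(III) (ethylenediamine)diiodooxalatocobaltate(III)

Both ions are complex: the cation is named first with the plain metal name, the anion second with the -ate form; each ion's ligands are alphabetised independently.
Scandium is always +3 in its complexes; the cation's ligand charges sum to -2, so the complex cation is 1+.
A 1:1 salt means the anion carries the equal and opposite charge, 1−.
Anion: ligand charges sum to -4; for the ion to be 1−, Co = +3.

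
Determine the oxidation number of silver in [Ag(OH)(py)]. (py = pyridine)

+1

No counter-ion: the bracketed complex is neutral.
Ligand charges: 1×OH = -1; 1×py neutral; sum -1.
Ag + (-1) = 0 ⇒ Ag is +1.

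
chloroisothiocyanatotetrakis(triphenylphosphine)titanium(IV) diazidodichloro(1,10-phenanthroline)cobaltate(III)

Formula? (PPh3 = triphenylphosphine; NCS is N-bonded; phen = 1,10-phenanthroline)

Cation [Ti…]: ligand charges -2, Ti(IV) ⇒ ion charge 2+.
Anion [Co…]: ligand charges -4, Co(III) ⇒ ion charge 1−.
One 2+ cation requires 2 of the 1− anion.

[TiCl(NCS)(PPh3)4][CoCl2(N3)2(phen)]2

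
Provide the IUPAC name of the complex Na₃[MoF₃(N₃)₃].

The 3 sodium counter-ions carry a total charge of +3, so each complex ion is 3−.
Ligand charges: 3×fluoro (-1 each), 3×azido (-1 each); total -6. So Mo + (-6) = 3−, giving Mo = +3.
The complex ion is anionic, so molybdenum takes the -ate form molybdate(III).

sodium triazidotrifluoromolybdate(III)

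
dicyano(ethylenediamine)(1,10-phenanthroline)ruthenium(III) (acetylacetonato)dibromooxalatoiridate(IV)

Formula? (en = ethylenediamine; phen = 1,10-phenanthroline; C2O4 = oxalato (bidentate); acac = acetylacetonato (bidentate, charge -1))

[Ru(CN)2(en)(phen)][Ir(acac)Br2(C2O4)]

Cation [Ru…]: ligand charges -2, Ru(III) ⇒ ion charge 1+.
Anion [Ir…]: ligand charges -5, Ir(IV) ⇒ ion charge 1−.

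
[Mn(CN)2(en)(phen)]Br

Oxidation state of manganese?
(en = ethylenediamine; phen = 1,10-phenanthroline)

+3

1 bromide outside the brackets (-1 each) → the complex ion is 1+.
Ligand charges: 1×en neutral; 1×phen neutral; 2×CN = -2; sum -2.
Mn + (-2) = 1+ ⇒ Mn is +3.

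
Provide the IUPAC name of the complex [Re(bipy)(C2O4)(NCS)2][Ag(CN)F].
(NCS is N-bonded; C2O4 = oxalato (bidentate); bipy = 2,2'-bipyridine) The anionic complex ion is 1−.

(2,2'-bipyridine)diisothiocyanatooxalatorhenium(V) cyanofluoroargentate(I)

Both ions are complex: the cation is named first with the plain metal name, the anion second with the -ate form; each ion's ligands are alphabetised independently.
The complex anion is given as 1−; its ligand charges sum to -2, so Ag = +1.
A 1:1 salt means the cation carries the equal and opposite charge, 1+.
Cation: ligand charges sum to -4; for the ion to be 1+, Re = +5.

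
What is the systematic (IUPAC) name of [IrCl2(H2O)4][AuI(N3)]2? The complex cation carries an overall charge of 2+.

The complex cation is given as 2+; its ligand charges sum to -2, so Ir = +4.
With 2 anions per cation, each anion must be 2/2 = 1−.
Anion: ligand charges sum to -2; for the ion to be 1−, Au = +1.

tetraaquadichloroiridium(IV) azidoiodoaurate(I)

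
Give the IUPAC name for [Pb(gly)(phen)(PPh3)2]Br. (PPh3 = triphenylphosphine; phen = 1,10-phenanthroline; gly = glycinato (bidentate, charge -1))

(glycinato)(1,10-phenanthroline)bis(triphenylphosphine)lead(II) bromide

The 1 bromide counter-ion carries a total charge of -1, so each complex ion is 1+.
Ligand charges: 2×triphenylphosphine (neutral), 1×1,10-phenanthroline (neutral), 1×glycinato (-1 each); total -1. So Pb + (-1) = 1+, giving Pb = +2.
Ligands are named alphabetically: glycinato before phenanthroline before triphenylphosphine.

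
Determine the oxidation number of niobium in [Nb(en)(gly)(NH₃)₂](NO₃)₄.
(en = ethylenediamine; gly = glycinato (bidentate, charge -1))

4 nitrate outside the brackets (-1 each) → the complex ion is 4+.
Ligand charges: 1×en neutral; 2×NH3 neutral; 1×gly = -1; sum -1.
Nb + (-1) = 4+ ⇒ Nb is +5.

+5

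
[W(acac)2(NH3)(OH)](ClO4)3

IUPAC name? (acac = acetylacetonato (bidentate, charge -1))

The 3 perchlorate counter-ions carry a total charge of -3, so each complex ion is 3+.
Ligand charges: 1×hydroxo (-1 each), 2×acetylacetonato (-1 each), 1×ammine (neutral); total -3. So W + (-3) = 3+, giving W = +6.
Ligands are named alphabetically: acetylacetonato before ammine before hydroxo.

bis(acetylacetonato)amminehydroxotungsten(VI) perchlorate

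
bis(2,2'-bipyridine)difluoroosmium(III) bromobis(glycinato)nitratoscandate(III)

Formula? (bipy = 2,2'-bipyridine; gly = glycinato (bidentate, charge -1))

[Os(bipy)2F2][ScBr(gly)2(NO3)]

Cation [Os…]: ligand charges -2, Os(III) ⇒ ion charge 1+.
Anion [Sc…]: ligand charges -4, Sc(III) ⇒ ion charge 1−.
One 1+ cation balances one 1− anion.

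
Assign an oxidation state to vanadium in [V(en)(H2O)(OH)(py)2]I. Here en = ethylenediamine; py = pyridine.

+2

1 iodide outside the brackets (-1 each) → the complex ion is 1+.
Ligand charges: 1×OH = -1; 1×H2O neutral; 1×en neutral; 2×py neutral; sum -1.
V + (-1) = 1+ ⇒ V is +2.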